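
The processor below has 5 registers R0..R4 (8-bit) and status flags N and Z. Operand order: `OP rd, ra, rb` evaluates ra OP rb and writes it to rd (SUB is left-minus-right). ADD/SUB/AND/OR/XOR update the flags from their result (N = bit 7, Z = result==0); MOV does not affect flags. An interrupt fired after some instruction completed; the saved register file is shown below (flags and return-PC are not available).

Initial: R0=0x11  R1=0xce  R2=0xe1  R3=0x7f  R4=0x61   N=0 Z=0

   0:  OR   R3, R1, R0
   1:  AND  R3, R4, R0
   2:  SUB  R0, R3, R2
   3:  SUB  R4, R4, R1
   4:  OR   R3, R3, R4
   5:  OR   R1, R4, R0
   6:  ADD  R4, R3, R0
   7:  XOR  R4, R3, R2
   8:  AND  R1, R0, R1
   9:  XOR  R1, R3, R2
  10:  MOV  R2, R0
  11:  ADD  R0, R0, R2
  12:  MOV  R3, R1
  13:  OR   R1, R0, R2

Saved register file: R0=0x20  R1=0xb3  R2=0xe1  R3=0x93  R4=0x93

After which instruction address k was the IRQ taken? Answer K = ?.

K = 5

after  0: R0=0x11 R1=0xce R2=0xe1 R3=0xdf R4=0x61  N=1 Z=0
after  1: R0=0x11 R1=0xce R2=0xe1 R3=0x01 R4=0x61  N=0 Z=0
after  2: R0=0x20 R1=0xce R2=0xe1 R3=0x01 R4=0x61  N=0 Z=0
after  3: R0=0x20 R1=0xce R2=0xe1 R3=0x01 R4=0x93  N=1 Z=0
after  4: R0=0x20 R1=0xce R2=0xe1 R3=0x93 R4=0x93  N=1 Z=0
after  5: R0=0x20 R1=0xb3 R2=0xe1 R3=0x93 R4=0x93  N=1 Z=0
-- IRQ taken; context saved, return-PC = 6 --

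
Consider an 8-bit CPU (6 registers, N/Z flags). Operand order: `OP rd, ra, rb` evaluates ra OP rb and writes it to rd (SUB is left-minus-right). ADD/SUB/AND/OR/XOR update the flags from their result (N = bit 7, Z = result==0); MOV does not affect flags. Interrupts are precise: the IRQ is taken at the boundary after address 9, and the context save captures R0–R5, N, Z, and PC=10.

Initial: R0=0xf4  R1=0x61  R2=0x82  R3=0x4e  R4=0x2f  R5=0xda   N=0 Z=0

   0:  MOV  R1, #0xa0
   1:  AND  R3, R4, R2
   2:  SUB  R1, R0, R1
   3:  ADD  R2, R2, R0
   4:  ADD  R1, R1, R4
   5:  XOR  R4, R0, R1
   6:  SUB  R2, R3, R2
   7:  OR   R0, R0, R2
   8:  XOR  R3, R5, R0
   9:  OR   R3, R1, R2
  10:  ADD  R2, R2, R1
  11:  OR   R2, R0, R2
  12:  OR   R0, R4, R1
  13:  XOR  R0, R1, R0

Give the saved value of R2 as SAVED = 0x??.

after  0: R0=0xf4 R1=0xa0 R2=0x82 R3=0x4e R4=0x2f R5=0xda  N=0 Z=0
after  1: R0=0xf4 R1=0xa0 R2=0x82 R3=0x02 R4=0x2f R5=0xda  N=0 Z=0
after  2: R0=0xf4 R1=0x54 R2=0x82 R3=0x02 R4=0x2f R5=0xda  N=0 Z=0
after  3: R0=0xf4 R1=0x54 R2=0x76 R3=0x02 R4=0x2f R5=0xda  N=0 Z=0
after  4: R0=0xf4 R1=0x83 R2=0x76 R3=0x02 R4=0x2f R5=0xda  N=1 Z=0
after  5: R0=0xf4 R1=0x83 R2=0x76 R3=0x02 R4=0x77 R5=0xda  N=0 Z=0
after  6: R0=0xf4 R1=0x83 R2=0x8c R3=0x02 R4=0x77 R5=0xda  N=1 Z=0
after  7: R0=0xfc R1=0x83 R2=0x8c R3=0x02 R4=0x77 R5=0xda  N=1 Z=0
after  8: R0=0xfc R1=0x83 R2=0x8c R3=0x26 R4=0x77 R5=0xda  N=0 Z=0
after  9: R0=0xfc R1=0x83 R2=0x8c R3=0x8f R4=0x77 R5=0xda  N=1 Z=0
-- IRQ taken; context saved, return-PC = 10 --

SAVED = 0x8c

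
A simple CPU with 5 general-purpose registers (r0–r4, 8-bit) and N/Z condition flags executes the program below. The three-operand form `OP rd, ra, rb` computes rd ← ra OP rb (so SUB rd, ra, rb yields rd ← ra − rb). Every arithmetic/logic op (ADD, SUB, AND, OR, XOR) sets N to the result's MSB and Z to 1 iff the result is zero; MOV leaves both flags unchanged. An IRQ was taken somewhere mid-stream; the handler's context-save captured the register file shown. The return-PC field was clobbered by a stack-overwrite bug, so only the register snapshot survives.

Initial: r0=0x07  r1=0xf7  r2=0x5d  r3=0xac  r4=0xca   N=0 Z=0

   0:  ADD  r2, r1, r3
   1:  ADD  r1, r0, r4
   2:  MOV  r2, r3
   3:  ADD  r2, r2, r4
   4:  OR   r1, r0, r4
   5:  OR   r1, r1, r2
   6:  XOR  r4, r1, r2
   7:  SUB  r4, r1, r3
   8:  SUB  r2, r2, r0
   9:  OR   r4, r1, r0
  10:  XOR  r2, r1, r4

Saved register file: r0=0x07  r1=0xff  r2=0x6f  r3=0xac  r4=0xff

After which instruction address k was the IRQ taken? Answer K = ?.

after  0: r0=0x07 r1=0xf7 r2=0xa3 r3=0xac r4=0xca  N=1 Z=0
after  1: r0=0x07 r1=0xd1 r2=0xa3 r3=0xac r4=0xca  N=1 Z=0
after  2: r0=0x07 r1=0xd1 r2=0xac r3=0xac r4=0xca  N=1 Z=0
after  3: r0=0x07 r1=0xd1 r2=0x76 r3=0xac r4=0xca  N=0 Z=0
after  4: r0=0x07 r1=0xcf r2=0x76 r3=0xac r4=0xca  N=1 Z=0
after  5: r0=0x07 r1=0xff r2=0x76 r3=0xac r4=0xca  N=1 Z=0
after  6: r0=0x07 r1=0xff r2=0x76 r3=0xac r4=0x89  N=1 Z=0
after  7: r0=0x07 r1=0xff r2=0x76 r3=0xac r4=0x53  N=0 Z=0
after  8: r0=0x07 r1=0xff r2=0x6f r3=0xac r4=0x53  N=0 Z=0
after  9: r0=0x07 r1=0xff r2=0x6f r3=0xac r4=0xff  N=1 Z=0
-- IRQ taken; context saved, return-PC = 10 --

K = 9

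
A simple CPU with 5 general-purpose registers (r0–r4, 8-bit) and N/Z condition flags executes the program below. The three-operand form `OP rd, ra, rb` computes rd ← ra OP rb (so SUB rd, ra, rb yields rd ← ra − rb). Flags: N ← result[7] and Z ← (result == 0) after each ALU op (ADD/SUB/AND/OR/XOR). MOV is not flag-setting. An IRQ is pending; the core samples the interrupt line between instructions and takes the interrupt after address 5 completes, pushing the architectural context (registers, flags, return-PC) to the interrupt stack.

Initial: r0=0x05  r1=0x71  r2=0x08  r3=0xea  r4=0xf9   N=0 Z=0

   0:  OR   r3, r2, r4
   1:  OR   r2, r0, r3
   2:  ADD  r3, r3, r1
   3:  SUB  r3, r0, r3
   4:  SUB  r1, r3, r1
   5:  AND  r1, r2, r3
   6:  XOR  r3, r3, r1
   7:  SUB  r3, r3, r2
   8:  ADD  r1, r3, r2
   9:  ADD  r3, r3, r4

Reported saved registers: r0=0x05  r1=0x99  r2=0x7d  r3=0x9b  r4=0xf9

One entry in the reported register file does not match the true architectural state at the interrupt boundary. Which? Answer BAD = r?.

BAD = r2

after  0: r0=0x05 r1=0x71 r2=0x08 r3=0xf9 r4=0xf9  N=1 Z=0
after  1: r0=0x05 r1=0x71 r2=0xfd r3=0xf9 r4=0xf9  N=1 Z=0
after  2: r0=0x05 r1=0x71 r2=0xfd r3=0x6a r4=0xf9  N=0 Z=0
after  3: r0=0x05 r1=0x71 r2=0xfd r3=0x9b r4=0xf9  N=1 Z=0
after  4: r0=0x05 r1=0x2a r2=0xfd r3=0x9b r4=0xf9  N=0 Z=0
after  5: r0=0x05 r1=0x99 r2=0xfd r3=0x9b r4=0xf9  N=1 Z=0
-- IRQ taken; context saved, return-PC = 6 --
mismatch: r2: reported 0x7d vs actual 0xfd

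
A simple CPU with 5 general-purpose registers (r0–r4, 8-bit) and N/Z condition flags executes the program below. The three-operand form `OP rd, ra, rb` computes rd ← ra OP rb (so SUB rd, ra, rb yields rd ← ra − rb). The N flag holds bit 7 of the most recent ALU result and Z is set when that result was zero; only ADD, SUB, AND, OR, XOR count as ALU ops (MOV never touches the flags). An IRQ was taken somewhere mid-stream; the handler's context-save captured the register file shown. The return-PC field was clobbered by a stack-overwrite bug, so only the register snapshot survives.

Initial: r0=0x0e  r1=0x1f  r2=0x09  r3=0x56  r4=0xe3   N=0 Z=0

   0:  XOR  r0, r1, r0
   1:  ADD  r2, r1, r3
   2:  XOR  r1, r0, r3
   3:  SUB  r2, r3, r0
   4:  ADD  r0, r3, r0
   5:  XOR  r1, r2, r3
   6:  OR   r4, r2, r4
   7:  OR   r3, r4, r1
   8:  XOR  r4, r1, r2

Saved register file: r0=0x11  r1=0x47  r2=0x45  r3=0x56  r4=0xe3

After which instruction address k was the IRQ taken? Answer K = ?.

K = 3

after  0: r0=0x11 r1=0x1f r2=0x09 r3=0x56 r4=0xe3  N=0 Z=0
after  1: r0=0x11 r1=0x1f r2=0x75 r3=0x56 r4=0xe3  N=0 Z=0
after  2: r0=0x11 r1=0x47 r2=0x75 r3=0x56 r4=0xe3  N=0 Z=0
after  3: r0=0x11 r1=0x47 r2=0x45 r3=0x56 r4=0xe3  N=0 Z=0
-- IRQ taken; context saved, return-PC = 4 --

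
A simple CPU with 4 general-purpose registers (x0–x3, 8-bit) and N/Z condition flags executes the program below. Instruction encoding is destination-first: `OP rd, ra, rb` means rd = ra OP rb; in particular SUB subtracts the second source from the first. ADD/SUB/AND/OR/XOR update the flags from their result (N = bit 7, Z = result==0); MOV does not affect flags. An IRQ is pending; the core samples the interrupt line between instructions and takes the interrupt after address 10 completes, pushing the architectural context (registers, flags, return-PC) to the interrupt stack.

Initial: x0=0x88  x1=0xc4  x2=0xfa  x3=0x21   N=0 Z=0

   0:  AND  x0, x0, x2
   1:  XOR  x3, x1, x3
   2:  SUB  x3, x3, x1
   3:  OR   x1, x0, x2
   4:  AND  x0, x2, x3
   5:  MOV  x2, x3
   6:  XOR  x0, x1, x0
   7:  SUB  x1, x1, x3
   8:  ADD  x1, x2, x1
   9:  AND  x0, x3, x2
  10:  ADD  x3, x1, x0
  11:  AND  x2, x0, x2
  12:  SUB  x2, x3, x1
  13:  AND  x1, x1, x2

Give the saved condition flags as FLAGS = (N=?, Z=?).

FLAGS = (N=0, Z=0)

after  0: x0=0x88 x1=0xc4 x2=0xfa x3=0x21  N=1 Z=0
after  1: x0=0x88 x1=0xc4 x2=0xfa x3=0xe5  N=1 Z=0
after  2: x0=0x88 x1=0xc4 x2=0xfa x3=0x21  N=0 Z=0
after  3: x0=0x88 x1=0xfa x2=0xfa x3=0x21  N=1 Z=0
after  4: x0=0x20 x1=0xfa x2=0xfa x3=0x21  N=0 Z=0
after  5: x0=0x20 x1=0xfa x2=0x21 x3=0x21  N=0 Z=0
after  6: x0=0xda x1=0xfa x2=0x21 x3=0x21  N=1 Z=0
after  7: x0=0xda x1=0xd9 x2=0x21 x3=0x21  N=1 Z=0
after  8: x0=0xda x1=0xfa x2=0x21 x3=0x21  N=1 Z=0
after  9: x0=0x21 x1=0xfa x2=0x21 x3=0x21  N=0 Z=0
after 10: x0=0x21 x1=0xfa x2=0x21 x3=0x1b  N=0 Z=0
-- IRQ taken; context saved, return-PC = 11 --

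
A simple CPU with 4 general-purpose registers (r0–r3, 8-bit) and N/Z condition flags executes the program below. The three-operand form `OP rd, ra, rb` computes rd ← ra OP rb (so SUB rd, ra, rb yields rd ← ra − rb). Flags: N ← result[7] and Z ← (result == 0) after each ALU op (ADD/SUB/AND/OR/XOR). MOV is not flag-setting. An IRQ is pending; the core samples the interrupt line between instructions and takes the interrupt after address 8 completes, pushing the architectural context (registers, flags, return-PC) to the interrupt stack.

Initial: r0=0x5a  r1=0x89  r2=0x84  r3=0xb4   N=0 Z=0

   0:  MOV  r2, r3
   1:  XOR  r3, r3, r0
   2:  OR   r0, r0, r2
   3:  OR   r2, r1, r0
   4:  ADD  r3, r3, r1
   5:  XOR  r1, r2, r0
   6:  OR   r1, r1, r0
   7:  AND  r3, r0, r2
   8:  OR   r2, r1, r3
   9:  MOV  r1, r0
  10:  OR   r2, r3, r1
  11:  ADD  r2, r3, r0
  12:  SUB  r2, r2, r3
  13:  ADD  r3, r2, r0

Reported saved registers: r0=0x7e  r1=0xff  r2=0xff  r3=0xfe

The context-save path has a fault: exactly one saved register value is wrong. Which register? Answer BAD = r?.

BAD = r0

after  0: r0=0x5a r1=0x89 r2=0xb4 r3=0xb4  N=0 Z=0
after  1: r0=0x5a r1=0x89 r2=0xb4 r3=0xee  N=1 Z=0
after  2: r0=0xfe r1=0x89 r2=0xb4 r3=0xee  N=1 Z=0
after  3: r0=0xfe r1=0x89 r2=0xff r3=0xee  N=1 Z=0
after  4: r0=0xfe r1=0x89 r2=0xff r3=0x77  N=0 Z=0
after  5: r0=0xfe r1=0x01 r2=0xff r3=0x77  N=0 Z=0
after  6: r0=0xfe r1=0xff r2=0xff r3=0x77  N=1 Z=0
after  7: r0=0xfe r1=0xff r2=0xff r3=0xfe  N=1 Z=0
after  8: r0=0xfe r1=0xff r2=0xff r3=0xfe  N=1 Z=0
-- IRQ taken; context saved, return-PC = 9 --
mismatch: r0: reported 0x7e vs actual 0xfe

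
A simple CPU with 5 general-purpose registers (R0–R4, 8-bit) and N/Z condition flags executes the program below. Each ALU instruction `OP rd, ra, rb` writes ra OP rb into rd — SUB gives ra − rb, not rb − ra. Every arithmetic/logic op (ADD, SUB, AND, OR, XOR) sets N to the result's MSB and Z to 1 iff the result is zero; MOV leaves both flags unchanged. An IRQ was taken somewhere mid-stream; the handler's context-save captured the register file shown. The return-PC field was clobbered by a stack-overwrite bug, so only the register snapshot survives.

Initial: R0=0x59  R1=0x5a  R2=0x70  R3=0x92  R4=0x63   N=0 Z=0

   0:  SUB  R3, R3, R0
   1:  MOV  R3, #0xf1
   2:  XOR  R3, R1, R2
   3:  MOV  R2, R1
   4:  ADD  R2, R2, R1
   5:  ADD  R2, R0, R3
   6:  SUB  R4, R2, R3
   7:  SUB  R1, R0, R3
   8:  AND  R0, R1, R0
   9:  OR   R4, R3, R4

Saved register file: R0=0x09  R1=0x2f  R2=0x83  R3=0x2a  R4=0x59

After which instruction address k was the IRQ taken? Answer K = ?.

after  0: R0=0x59 R1=0x5a R2=0x70 R3=0x39 R4=0x63  N=0 Z=0
after  1: R0=0x59 R1=0x5a R2=0x70 R3=0xf1 R4=0x63  N=0 Z=0
after  2: R0=0x59 R1=0x5a R2=0x70 R3=0x2a R4=0x63  N=0 Z=0
after  3: R0=0x59 R1=0x5a R2=0x5a R3=0x2a R4=0x63  N=0 Z=0
after  4: R0=0x59 R1=0x5a R2=0xb4 R3=0x2a R4=0x63  N=1 Z=0
after  5: R0=0x59 R1=0x5a R2=0x83 R3=0x2a R4=0x63  N=1 Z=0
after  6: R0=0x59 R1=0x5a R2=0x83 R3=0x2a R4=0x59  N=0 Z=0
after  7: R0=0x59 R1=0x2f R2=0x83 R3=0x2a R4=0x59  N=0 Z=0
after  8: R0=0x09 R1=0x2f R2=0x83 R3=0x2a R4=0x59  N=0 Z=0
-- IRQ taken; context saved, return-PC = 9 --

K = 8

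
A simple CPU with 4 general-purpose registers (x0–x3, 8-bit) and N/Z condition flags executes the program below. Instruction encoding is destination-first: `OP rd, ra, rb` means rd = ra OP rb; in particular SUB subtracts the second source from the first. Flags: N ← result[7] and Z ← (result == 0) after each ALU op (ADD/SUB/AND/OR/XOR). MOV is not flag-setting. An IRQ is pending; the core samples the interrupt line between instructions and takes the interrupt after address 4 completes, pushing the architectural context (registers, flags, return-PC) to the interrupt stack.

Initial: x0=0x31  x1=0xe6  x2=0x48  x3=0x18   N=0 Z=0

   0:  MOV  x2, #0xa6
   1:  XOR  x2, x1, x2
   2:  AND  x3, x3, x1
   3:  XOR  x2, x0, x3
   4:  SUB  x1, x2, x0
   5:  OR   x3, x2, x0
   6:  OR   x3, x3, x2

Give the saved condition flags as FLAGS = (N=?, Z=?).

after  0: x0=0x31 x1=0xe6 x2=0xa6 x3=0x18  N=0 Z=0
after  1: x0=0x31 x1=0xe6 x2=0x40 x3=0x18  N=0 Z=0
after  2: x0=0x31 x1=0xe6 x2=0x40 x3=0x00  N=0 Z=1
after  3: x0=0x31 x1=0xe6 x2=0x31 x3=0x00  N=0 Z=0
after  4: x0=0x31 x1=0x00 x2=0x31 x3=0x00  N=0 Z=1
-- IRQ taken; context saved, return-PC = 5 --

FLAGS = (N=0, Z=1)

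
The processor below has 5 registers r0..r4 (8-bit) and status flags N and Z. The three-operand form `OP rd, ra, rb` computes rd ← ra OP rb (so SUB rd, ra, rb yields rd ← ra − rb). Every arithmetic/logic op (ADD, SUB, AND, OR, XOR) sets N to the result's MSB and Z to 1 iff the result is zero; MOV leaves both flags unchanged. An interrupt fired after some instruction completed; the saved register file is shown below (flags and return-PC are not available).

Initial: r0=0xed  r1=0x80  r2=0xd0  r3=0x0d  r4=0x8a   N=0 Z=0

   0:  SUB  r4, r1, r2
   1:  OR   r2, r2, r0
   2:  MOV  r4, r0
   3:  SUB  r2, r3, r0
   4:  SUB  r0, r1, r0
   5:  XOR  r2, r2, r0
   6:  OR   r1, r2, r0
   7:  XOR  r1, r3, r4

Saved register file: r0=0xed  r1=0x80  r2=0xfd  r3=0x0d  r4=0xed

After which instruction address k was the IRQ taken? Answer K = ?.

after  0: r0=0xed r1=0x80 r2=0xd0 r3=0x0d r4=0xb0  N=1 Z=0
after  1: r0=0xed r1=0x80 r2=0xfd r3=0x0d r4=0xb0  N=1 Z=0
after  2: r0=0xed r1=0x80 r2=0xfd r3=0x0d r4=0xed  N=1 Z=0
-- IRQ taken; context saved, return-PC = 3 --

K = 2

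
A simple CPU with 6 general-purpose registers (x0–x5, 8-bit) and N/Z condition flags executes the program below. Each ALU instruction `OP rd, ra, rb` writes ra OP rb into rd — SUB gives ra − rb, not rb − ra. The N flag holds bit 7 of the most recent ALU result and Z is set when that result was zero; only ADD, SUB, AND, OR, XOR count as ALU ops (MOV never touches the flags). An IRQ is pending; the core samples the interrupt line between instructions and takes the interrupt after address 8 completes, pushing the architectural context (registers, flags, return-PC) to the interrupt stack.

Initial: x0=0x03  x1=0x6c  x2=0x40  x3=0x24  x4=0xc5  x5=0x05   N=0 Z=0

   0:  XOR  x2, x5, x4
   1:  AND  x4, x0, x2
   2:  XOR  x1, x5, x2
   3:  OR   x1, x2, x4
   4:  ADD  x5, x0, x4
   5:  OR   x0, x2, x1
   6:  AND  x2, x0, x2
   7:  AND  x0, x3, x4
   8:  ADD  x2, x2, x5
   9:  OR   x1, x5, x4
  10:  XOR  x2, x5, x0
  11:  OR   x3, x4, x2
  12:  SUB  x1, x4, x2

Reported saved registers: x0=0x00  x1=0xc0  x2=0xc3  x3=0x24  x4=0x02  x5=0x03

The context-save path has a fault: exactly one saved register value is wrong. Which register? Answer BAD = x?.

BAD = x4

after  0: x0=0x03 x1=0x6c x2=0xc0 x3=0x24 x4=0xc5 x5=0x05  N=1 Z=0
after  1: x0=0x03 x1=0x6c x2=0xc0 x3=0x24 x4=0x00 x5=0x05  N=0 Z=1
after  2: x0=0x03 x1=0xc5 x2=0xc0 x3=0x24 x4=0x00 x5=0x05  N=1 Z=0
after  3: x0=0x03 x1=0xc0 x2=0xc0 x3=0x24 x4=0x00 x5=0x05  N=1 Z=0
after  4: x0=0x03 x1=0xc0 x2=0xc0 x3=0x24 x4=0x00 x5=0x03  N=0 Z=0
after  5: x0=0xc0 x1=0xc0 x2=0xc0 x3=0x24 x4=0x00 x5=0x03  N=1 Z=0
after  6: x0=0xc0 x1=0xc0 x2=0xc0 x3=0x24 x4=0x00 x5=0x03  N=1 Z=0
after  7: x0=0x00 x1=0xc0 x2=0xc0 x3=0x24 x4=0x00 x5=0x03  N=0 Z=1
after  8: x0=0x00 x1=0xc0 x2=0xc3 x3=0x24 x4=0x00 x5=0x03  N=1 Z=0
-- IRQ taken; context saved, return-PC = 9 --
mismatch: x4: reported 0x02 vs actual 0x00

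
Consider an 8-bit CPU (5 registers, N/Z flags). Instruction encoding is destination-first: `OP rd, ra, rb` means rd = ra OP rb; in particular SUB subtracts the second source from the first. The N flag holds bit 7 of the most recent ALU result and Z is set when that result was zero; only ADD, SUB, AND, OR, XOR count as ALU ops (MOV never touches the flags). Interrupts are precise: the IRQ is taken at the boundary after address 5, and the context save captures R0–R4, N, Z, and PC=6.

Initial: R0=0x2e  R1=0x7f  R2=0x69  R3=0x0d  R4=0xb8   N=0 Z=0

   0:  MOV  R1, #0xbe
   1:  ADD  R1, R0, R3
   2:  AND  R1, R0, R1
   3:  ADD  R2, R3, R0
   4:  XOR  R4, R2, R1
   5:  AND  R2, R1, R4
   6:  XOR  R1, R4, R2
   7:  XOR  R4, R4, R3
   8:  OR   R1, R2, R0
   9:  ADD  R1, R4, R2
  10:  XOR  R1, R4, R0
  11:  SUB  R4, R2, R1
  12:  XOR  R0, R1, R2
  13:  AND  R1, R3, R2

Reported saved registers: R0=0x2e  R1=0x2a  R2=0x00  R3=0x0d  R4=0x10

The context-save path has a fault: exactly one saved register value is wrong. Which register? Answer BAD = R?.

BAD = R4

after  0: R0=0x2e R1=0xbe R2=0x69 R3=0x0d R4=0xb8  N=0 Z=0
after  1: R0=0x2e R1=0x3b R2=0x69 R3=0x0d R4=0xb8  N=0 Z=0
after  2: R0=0x2e R1=0x2a R2=0x69 R3=0x0d R4=0xb8  N=0 Z=0
after  3: R0=0x2e R1=0x2a R2=0x3b R3=0x0d R4=0xb8  N=0 Z=0
after  4: R0=0x2e R1=0x2a R2=0x3b R3=0x0d R4=0x11  N=0 Z=0
after  5: R0=0x2e R1=0x2a R2=0x00 R3=0x0d R4=0x11  N=0 Z=1
-- IRQ taken; context saved, return-PC = 6 --
mismatch: R4: reported 0x10 vs actual 0x11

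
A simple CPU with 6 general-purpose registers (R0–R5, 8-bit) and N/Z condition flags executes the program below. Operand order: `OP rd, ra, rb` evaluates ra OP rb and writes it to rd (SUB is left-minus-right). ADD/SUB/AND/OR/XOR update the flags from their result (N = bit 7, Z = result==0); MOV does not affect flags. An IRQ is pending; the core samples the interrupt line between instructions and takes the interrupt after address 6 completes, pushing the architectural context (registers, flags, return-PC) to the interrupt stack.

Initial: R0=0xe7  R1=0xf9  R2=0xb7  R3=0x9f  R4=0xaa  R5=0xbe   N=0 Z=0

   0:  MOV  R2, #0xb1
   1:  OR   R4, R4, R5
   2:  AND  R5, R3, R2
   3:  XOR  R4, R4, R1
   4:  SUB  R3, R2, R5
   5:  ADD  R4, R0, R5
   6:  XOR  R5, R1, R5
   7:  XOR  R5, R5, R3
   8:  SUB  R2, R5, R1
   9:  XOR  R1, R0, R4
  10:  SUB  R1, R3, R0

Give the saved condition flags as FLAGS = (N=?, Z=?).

after  0: R0=0xe7 R1=0xf9 R2=0xb1 R3=0x9f R4=0xaa R5=0xbe  N=0 Z=0
after  1: R0=0xe7 R1=0xf9 R2=0xb1 R3=0x9f R4=0xbe R5=0xbe  N=1 Z=0
after  2: R0=0xe7 R1=0xf9 R2=0xb1 R3=0x9f R4=0xbe R5=0x91  N=1 Z=0
after  3: R0=0xe7 R1=0xf9 R2=0xb1 R3=0x9f R4=0x47 R5=0x91  N=0 Z=0
after  4: R0=0xe7 R1=0xf9 R2=0xb1 R3=0x20 R4=0x47 R5=0x91  N=0 Z=0
after  5: R0=0xe7 R1=0xf9 R2=0xb1 R3=0x20 R4=0x78 R5=0x91  N=0 Z=0
after  6: R0=0xe7 R1=0xf9 R2=0xb1 R3=0x20 R4=0x78 R5=0x68  N=0 Z=0
-- IRQ taken; context saved, return-PC = 7 --

FLAGS = (N=0, Z=0)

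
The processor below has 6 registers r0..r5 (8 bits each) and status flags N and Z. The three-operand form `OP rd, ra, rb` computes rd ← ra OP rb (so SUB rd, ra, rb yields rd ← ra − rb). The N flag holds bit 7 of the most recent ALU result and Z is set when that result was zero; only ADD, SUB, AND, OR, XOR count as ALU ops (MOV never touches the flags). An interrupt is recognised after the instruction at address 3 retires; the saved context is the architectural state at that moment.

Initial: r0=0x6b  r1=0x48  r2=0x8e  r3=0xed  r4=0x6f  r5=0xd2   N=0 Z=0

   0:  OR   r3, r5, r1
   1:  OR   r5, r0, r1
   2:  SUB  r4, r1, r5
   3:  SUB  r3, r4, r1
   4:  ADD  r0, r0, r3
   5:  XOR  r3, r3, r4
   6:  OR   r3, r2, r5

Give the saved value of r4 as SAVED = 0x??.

SAVED = 0xdd

after  0: r0=0x6b r1=0x48 r2=0x8e r3=0xda r4=0x6f r5=0xd2  N=1 Z=0
after  1: r0=0x6b r1=0x48 r2=0x8e r3=0xda r4=0x6f r5=0x6b  N=0 Z=0
after  2: r0=0x6b r1=0x48 r2=0x8e r3=0xda r4=0xdd r5=0x6b  N=1 Z=0
after  3: r0=0x6b r1=0x48 r2=0x8e r3=0x95 r4=0xdd r5=0x6b  N=1 Z=0
-- IRQ taken; context saved, return-PC = 4 --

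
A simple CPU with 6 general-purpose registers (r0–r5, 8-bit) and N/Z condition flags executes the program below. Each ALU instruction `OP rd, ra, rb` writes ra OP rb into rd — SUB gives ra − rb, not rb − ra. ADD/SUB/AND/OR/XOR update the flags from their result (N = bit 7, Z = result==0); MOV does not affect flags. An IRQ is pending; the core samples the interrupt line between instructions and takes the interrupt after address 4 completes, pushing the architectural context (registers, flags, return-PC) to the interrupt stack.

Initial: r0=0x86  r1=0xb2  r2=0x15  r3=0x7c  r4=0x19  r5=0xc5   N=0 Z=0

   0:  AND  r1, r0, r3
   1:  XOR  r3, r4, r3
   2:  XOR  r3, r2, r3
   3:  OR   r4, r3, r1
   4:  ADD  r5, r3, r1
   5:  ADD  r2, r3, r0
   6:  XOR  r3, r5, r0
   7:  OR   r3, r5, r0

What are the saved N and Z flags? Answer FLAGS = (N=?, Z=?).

after  0: r0=0x86 r1=0x04 r2=0x15 r3=0x7c r4=0x19 r5=0xc5  N=0 Z=0
after  1: r0=0x86 r1=0x04 r2=0x15 r3=0x65 r4=0x19 r5=0xc5  N=0 Z=0
after  2: r0=0x86 r1=0x04 r2=0x15 r3=0x70 r4=0x19 r5=0xc5  N=0 Z=0
after  3: r0=0x86 r1=0x04 r2=0x15 r3=0x70 r4=0x74 r5=0xc5  N=0 Z=0
after  4: r0=0x86 r1=0x04 r2=0x15 r3=0x70 r4=0x74 r5=0x74  N=0 Z=0
-- IRQ taken; context saved, return-PC = 5 --

FLAGS = (N=0, Z=0)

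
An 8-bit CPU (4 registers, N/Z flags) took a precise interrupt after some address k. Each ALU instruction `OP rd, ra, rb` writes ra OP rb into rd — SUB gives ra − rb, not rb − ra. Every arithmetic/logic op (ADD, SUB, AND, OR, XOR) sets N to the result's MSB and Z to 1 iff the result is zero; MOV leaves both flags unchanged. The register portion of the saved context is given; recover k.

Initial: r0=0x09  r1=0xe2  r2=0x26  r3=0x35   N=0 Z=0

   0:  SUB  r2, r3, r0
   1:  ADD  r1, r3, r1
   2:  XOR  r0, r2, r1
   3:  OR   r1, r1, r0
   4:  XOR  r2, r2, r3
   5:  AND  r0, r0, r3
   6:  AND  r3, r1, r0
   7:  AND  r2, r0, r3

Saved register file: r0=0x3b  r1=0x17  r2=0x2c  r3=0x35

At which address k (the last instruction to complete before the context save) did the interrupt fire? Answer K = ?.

after  0: r0=0x09 r1=0xe2 r2=0x2c r3=0x35  N=0 Z=0
after  1: r0=0x09 r1=0x17 r2=0x2c r3=0x35  N=0 Z=0
after  2: r0=0x3b r1=0x17 r2=0x2c r3=0x35  N=0 Z=0
-- IRQ taken; context saved, return-PC = 3 --

K = 2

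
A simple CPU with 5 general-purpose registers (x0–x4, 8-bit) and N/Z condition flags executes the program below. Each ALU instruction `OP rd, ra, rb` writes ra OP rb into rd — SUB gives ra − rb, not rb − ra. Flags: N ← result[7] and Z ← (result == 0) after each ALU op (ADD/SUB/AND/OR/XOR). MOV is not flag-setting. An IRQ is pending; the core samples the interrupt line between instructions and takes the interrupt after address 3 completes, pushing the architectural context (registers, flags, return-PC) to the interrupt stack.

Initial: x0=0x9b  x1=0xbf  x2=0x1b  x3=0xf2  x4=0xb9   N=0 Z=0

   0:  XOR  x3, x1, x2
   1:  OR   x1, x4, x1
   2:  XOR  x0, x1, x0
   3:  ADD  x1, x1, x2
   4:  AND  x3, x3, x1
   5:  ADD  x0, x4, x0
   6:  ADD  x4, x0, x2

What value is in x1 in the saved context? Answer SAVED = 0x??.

SAVED = 0xda

after  0: x0=0x9b x1=0xbf x2=0x1b x3=0xa4 x4=0xb9  N=1 Z=0
after  1: x0=0x9b x1=0xbf x2=0x1b x3=0xa4 x4=0xb9  N=1 Z=0
after  2: x0=0x24 x1=0xbf x2=0x1b x3=0xa4 x4=0xb9  N=0 Z=0
after  3: x0=0x24 x1=0xda x2=0x1b x3=0xa4 x4=0xb9  N=1 Z=0
-- IRQ taken; context saved, return-PC = 4 --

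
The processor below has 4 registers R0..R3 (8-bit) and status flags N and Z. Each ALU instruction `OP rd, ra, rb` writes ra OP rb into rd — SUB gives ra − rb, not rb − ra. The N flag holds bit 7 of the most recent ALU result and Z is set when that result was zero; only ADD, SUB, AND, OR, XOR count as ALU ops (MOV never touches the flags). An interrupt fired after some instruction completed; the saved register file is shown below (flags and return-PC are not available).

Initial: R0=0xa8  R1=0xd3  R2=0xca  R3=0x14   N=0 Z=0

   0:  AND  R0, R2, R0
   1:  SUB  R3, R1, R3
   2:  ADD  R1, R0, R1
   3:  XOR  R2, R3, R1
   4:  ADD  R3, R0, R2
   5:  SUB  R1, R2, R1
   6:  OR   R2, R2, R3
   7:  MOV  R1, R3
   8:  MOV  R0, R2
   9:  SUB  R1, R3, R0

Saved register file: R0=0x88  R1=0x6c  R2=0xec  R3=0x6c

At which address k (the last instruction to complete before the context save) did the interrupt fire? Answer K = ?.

K = 7

after  0: R0=0x88 R1=0xd3 R2=0xca R3=0x14  N=1 Z=0
after  1: R0=0x88 R1=0xd3 R2=0xca R3=0xbf  N=1 Z=0
after  2: R0=0x88 R1=0x5b R2=0xca R3=0xbf  N=0 Z=0
after  3: R0=0x88 R1=0x5b R2=0xe4 R3=0xbf  N=1 Z=0
after  4: R0=0x88 R1=0x5b R2=0xe4 R3=0x6c  N=0 Z=0
after  5: R0=0x88 R1=0x89 R2=0xe4 R3=0x6c  N=1 Z=0
after  6: R0=0x88 R1=0x89 R2=0xec R3=0x6c  N=1 Z=0
after  7: R0=0x88 R1=0x6c R2=0xec R3=0x6c  N=1 Z=0
-- IRQ taken; context saved, return-PC = 8 --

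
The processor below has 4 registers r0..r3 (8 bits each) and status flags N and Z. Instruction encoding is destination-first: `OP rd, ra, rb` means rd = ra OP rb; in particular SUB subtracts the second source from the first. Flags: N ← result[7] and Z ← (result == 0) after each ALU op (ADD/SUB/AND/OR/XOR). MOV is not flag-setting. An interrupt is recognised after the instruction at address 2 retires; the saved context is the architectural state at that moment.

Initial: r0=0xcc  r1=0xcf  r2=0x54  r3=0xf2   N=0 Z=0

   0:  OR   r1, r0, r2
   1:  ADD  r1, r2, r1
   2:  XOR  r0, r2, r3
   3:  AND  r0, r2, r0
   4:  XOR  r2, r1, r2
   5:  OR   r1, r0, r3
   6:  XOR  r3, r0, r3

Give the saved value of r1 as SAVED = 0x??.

SAVED = 0x30

after  0: r0=0xcc r1=0xdc r2=0x54 r3=0xf2  N=1 Z=0
after  1: r0=0xcc r1=0x30 r2=0x54 r3=0xf2  N=0 Z=0
after  2: r0=0xa6 r1=0x30 r2=0x54 r3=0xf2  N=1 Z=0
-- IRQ taken; context saved, return-PC = 3 --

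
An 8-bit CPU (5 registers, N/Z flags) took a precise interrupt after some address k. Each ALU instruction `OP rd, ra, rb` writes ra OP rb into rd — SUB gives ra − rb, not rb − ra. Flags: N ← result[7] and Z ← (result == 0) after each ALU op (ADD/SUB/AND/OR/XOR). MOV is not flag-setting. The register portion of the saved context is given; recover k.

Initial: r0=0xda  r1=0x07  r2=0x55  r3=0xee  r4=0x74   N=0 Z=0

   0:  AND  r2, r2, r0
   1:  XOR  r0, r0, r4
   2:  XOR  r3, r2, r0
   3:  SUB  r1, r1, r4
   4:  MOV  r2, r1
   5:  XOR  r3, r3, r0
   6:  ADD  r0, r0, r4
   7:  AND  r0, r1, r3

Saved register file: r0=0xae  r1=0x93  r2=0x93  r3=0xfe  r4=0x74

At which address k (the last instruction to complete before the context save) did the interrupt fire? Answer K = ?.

after  0: r0=0xda r1=0x07 r2=0x50 r3=0xee r4=0x74  N=0 Z=0
after  1: r0=0xae r1=0x07 r2=0x50 r3=0xee r4=0x74  N=1 Z=0
after  2: r0=0xae r1=0x07 r2=0x50 r3=0xfe r4=0x74  N=1 Z=0
after  3: r0=0xae r1=0x93 r2=0x50 r3=0xfe r4=0x74  N=1 Z=0
after  4: r0=0xae r1=0x93 r2=0x93 r3=0xfe r4=0x74  N=1 Z=0
-- IRQ taken; context saved, return-PC = 5 --

K = 4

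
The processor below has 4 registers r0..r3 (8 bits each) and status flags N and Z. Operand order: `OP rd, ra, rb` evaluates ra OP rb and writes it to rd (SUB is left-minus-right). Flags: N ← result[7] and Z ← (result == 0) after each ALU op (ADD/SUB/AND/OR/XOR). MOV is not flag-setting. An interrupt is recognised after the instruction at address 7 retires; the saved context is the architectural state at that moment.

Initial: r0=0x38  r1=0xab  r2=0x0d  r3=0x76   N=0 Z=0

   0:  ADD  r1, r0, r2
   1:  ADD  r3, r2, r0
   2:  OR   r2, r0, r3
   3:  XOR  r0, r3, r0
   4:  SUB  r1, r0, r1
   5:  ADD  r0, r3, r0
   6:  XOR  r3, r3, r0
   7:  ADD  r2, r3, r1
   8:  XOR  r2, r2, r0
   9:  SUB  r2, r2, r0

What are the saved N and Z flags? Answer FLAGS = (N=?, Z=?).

FLAGS = (N=1, Z=0)

after  0: r0=0x38 r1=0x45 r2=0x0d r3=0x76  N=0 Z=0
after  1: r0=0x38 r1=0x45 r2=0x0d r3=0x45  N=0 Z=0
after  2: r0=0x38 r1=0x45 r2=0x7d r3=0x45  N=0 Z=0
after  3: r0=0x7d r1=0x45 r2=0x7d r3=0x45  N=0 Z=0
after  4: r0=0x7d r1=0x38 r2=0x7d r3=0x45  N=0 Z=0
after  5: r0=0xc2 r1=0x38 r2=0x7d r3=0x45  N=1 Z=0
after  6: r0=0xc2 r1=0x38 r2=0x7d r3=0x87  N=1 Z=0
after  7: r0=0xc2 r1=0x38 r2=0xbf r3=0x87  N=1 Z=0
-- IRQ taken; context saved, return-PC = 8 --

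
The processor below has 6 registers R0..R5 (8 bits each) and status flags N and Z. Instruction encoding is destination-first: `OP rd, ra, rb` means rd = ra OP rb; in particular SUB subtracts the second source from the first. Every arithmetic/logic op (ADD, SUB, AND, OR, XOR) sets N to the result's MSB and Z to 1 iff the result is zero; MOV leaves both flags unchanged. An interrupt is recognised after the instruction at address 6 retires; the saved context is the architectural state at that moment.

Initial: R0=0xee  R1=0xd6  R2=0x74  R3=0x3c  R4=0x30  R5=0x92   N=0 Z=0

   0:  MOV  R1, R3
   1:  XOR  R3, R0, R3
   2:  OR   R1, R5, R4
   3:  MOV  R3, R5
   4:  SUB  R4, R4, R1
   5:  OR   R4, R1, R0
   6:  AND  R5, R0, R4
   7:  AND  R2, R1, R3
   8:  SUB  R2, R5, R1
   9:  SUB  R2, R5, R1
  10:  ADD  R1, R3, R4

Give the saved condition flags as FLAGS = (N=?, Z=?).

after  0: R0=0xee R1=0x3c R2=0x74 R3=0x3c R4=0x30 R5=0x92  N=0 Z=0
after  1: R0=0xee R1=0x3c R2=0x74 R3=0xd2 R4=0x30 R5=0x92  N=1 Z=0
after  2: R0=0xee R1=0xb2 R2=0x74 R3=0xd2 R4=0x30 R5=0x92  N=1 Z=0
after  3: R0=0xee R1=0xb2 R2=0x74 R3=0x92 R4=0x30 R5=0x92  N=1 Z=0
after  4: R0=0xee R1=0xb2 R2=0x74 R3=0x92 R4=0x7e R5=0x92  N=0 Z=0
after  5: R0=0xee R1=0xb2 R2=0x74 R3=0x92 R4=0xfe R5=0x92  N=1 Z=0
after  6: R0=0xee R1=0xb2 R2=0x74 R3=0x92 R4=0xfe R5=0xee  N=1 Z=0
-- IRQ taken; context saved, return-PC = 7 --

FLAGS = (N=1, Z=0)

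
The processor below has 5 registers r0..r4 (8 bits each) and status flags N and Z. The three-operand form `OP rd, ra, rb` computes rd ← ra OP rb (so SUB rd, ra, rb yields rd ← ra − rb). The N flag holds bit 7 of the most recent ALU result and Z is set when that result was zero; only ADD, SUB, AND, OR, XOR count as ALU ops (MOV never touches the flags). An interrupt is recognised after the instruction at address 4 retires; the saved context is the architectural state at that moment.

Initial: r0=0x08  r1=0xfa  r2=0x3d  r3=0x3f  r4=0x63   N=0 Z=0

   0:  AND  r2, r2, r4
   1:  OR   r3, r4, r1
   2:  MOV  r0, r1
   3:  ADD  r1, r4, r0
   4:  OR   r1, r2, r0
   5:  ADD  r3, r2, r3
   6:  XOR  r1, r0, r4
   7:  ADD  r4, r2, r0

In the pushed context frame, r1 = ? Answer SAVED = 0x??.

after  0: r0=0x08 r1=0xfa r2=0x21 r3=0x3f r4=0x63  N=0 Z=0
after  1: r0=0x08 r1=0xfa r2=0x21 r3=0xfb r4=0x63  N=1 Z=0
after  2: r0=0xfa r1=0xfa r2=0x21 r3=0xfb r4=0x63  N=1 Z=0
after  3: r0=0xfa r1=0x5d r2=0x21 r3=0xfb r4=0x63  N=0 Z=0
after  4: r0=0xfa r1=0xfb r2=0x21 r3=0xfb r4=0x63  N=1 Z=0
-- IRQ taken; context saved, return-PC = 5 --

SAVED = 0xfb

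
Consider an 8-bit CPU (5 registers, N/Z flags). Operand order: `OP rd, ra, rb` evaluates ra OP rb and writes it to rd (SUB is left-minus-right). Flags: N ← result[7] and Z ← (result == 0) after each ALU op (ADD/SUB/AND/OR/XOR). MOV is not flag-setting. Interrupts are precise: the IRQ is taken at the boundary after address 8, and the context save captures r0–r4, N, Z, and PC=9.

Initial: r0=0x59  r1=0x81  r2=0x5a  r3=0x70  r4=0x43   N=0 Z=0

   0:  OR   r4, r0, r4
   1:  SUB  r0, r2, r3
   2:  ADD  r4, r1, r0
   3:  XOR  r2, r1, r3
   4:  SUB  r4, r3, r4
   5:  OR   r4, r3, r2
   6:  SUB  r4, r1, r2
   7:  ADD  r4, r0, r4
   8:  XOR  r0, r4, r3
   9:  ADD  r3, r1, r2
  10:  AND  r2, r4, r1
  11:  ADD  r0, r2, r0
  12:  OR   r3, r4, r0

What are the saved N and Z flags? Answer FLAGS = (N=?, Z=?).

FLAGS = (N=0, Z=0)

after  0: r0=0x59 r1=0x81 r2=0x5a r3=0x70 r4=0x5b  N=0 Z=0
after  1: r0=0xea r1=0x81 r2=0x5a r3=0x70 r4=0x5b  N=1 Z=0
after  2: r0=0xea r1=0x81 r2=0x5a r3=0x70 r4=0x6b  N=0 Z=0
after  3: r0=0xea r1=0x81 r2=0xf1 r3=0x70 r4=0x6b  N=1 Z=0
after  4: r0=0xea r1=0x81 r2=0xf1 r3=0x70 r4=0x05  N=0 Z=0
after  5: r0=0xea r1=0x81 r2=0xf1 r3=0x70 r4=0xf1  N=1 Z=0
after  6: r0=0xea r1=0x81 r2=0xf1 r3=0x70 r4=0x90  N=1 Z=0
after  7: r0=0xea r1=0x81 r2=0xf1 r3=0x70 r4=0x7a  N=0 Z=0
after  8: r0=0x0a r1=0x81 r2=0xf1 r3=0x70 r4=0x7a  N=0 Z=0
-- IRQ taken; context saved, return-PC = 9 --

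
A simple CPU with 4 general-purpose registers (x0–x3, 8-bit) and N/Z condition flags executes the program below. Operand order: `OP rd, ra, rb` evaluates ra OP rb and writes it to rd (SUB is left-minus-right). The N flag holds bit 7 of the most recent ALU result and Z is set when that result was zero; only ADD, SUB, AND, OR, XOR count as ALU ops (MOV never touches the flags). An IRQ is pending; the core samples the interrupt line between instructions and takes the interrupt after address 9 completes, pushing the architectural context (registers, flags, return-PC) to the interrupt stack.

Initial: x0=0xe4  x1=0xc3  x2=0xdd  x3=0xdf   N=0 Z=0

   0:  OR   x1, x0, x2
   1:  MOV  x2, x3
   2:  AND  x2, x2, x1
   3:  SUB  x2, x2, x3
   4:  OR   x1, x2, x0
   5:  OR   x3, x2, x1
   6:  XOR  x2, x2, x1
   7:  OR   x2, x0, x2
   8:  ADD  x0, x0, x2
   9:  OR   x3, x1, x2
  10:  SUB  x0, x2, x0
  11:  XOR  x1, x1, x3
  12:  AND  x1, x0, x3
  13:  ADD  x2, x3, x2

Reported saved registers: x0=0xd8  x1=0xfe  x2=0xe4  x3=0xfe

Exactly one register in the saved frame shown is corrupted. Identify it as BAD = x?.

after  0: x0=0xe4 x1=0xfd x2=0xdd x3=0xdf  N=1 Z=0
after  1: x0=0xe4 x1=0xfd x2=0xdf x3=0xdf  N=1 Z=0
after  2: x0=0xe4 x1=0xfd x2=0xdd x3=0xdf  N=1 Z=0
after  3: x0=0xe4 x1=0xfd x2=0xfe x3=0xdf  N=1 Z=0
after  4: x0=0xe4 x1=0xfe x2=0xfe x3=0xdf  N=1 Z=0
after  5: x0=0xe4 x1=0xfe x2=0xfe x3=0xfe  N=1 Z=0
after  6: x0=0xe4 x1=0xfe x2=0x00 x3=0xfe  N=0 Z=1
after  7: x0=0xe4 x1=0xfe x2=0xe4 x3=0xfe  N=1 Z=0
after  8: x0=0xc8 x1=0xfe x2=0xe4 x3=0xfe  N=1 Z=0
after  9: x0=0xc8 x1=0xfe x2=0xe4 x3=0xfe  N=1 Z=0
-- IRQ taken; context saved, return-PC = 10 --
mismatch: x0: reported 0xd8 vs actual 0xc8

BAD = x0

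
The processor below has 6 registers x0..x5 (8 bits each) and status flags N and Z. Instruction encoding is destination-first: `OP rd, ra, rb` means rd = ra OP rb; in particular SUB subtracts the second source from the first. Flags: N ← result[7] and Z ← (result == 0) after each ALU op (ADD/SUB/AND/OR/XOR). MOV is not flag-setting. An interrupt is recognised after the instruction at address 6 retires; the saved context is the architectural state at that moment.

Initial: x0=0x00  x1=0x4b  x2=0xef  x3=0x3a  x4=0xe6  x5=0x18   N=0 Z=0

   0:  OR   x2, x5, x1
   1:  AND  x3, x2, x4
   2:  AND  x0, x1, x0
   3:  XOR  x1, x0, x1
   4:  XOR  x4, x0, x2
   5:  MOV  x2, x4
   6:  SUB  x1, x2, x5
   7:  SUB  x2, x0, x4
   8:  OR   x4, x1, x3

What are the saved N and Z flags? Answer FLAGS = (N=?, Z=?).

FLAGS = (N=0, Z=0)

after  0: x0=0x00 x1=0x4b x2=0x5b x3=0x3a x4=0xe6 x5=0x18  N=0 Z=0
after  1: x0=0x00 x1=0x4b x2=0x5b x3=0x42 x4=0xe6 x5=0x18  N=0 Z=0
after  2: x0=0x00 x1=0x4b x2=0x5b x3=0x42 x4=0xe6 x5=0x18  N=0 Z=1
after  3: x0=0x00 x1=0x4b x2=0x5b x3=0x42 x4=0xe6 x5=0x18  N=0 Z=0
after  4: x0=0x00 x1=0x4b x2=0x5b x3=0x42 x4=0x5b x5=0x18  N=0 Z=0
after  5: x0=0x00 x1=0x4b x2=0x5b x3=0x42 x4=0x5b x5=0x18  N=0 Z=0
after  6: x0=0x00 x1=0x43 x2=0x5b x3=0x42 x4=0x5b x5=0x18  N=0 Z=0
-- IRQ taken; context saved, return-PC = 7 --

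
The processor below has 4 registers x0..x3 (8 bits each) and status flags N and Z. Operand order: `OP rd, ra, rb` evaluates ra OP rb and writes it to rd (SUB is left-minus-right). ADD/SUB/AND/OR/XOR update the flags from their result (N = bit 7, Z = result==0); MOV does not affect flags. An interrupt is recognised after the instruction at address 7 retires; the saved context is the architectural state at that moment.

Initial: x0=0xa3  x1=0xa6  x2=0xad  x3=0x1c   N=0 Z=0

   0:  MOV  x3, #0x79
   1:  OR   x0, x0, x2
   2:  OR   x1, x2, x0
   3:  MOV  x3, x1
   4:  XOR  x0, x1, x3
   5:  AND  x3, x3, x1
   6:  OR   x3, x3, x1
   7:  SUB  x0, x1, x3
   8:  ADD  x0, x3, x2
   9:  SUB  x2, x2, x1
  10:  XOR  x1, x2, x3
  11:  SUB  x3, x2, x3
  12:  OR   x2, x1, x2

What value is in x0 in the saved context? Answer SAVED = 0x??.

SAVED = 0x00

after  0: x0=0xa3 x1=0xa6 x2=0xad x3=0x79  N=0 Z=0
after  1: x0=0xaf x1=0xa6 x2=0xad x3=0x79  N=1 Z=0
after  2: x0=0xaf x1=0xaf x2=0xad x3=0x79  N=1 Z=0
after  3: x0=0xaf x1=0xaf x2=0xad x3=0xaf  N=1 Z=0
after  4: x0=0x00 x1=0xaf x2=0xad x3=0xaf  N=0 Z=1
after  5: x0=0x00 x1=0xaf x2=0xad x3=0xaf  N=1 Z=0
after  6: x0=0x00 x1=0xaf x2=0xad x3=0xaf  N=1 Z=0
after  7: x0=0x00 x1=0xaf x2=0xad x3=0xaf  N=0 Z=1
-- IRQ taken; context saved, return-PC = 8 --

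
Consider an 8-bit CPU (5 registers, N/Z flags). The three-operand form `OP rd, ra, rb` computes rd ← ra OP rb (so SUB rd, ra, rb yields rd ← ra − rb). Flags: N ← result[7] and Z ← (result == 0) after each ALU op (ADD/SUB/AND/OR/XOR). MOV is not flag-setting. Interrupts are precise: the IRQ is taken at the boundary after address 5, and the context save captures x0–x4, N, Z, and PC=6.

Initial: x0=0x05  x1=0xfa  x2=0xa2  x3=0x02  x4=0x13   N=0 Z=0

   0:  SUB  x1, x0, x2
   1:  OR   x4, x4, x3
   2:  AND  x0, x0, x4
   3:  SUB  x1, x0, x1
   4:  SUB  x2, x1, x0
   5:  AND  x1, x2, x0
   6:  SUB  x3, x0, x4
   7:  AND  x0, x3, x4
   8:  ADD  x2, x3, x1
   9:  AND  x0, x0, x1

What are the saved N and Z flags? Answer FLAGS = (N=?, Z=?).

after  0: x0=0x05 x1=0x63 x2=0xa2 x3=0x02 x4=0x13  N=0 Z=0
after  1: x0=0x05 x1=0x63 x2=0xa2 x3=0x02 x4=0x13  N=0 Z=0
after  2: x0=0x01 x1=0x63 x2=0xa2 x3=0x02 x4=0x13  N=0 Z=0
after  3: x0=0x01 x1=0x9e x2=0xa2 x3=0x02 x4=0x13  N=1 Z=0
after  4: x0=0x01 x1=0x9e x2=0x9d x3=0x02 x4=0x13  N=1 Z=0
after  5: x0=0x01 x1=0x01 x2=0x9d x3=0x02 x4=0x13  N=0 Z=0
-- IRQ taken; context saved, return-PC = 6 --

FLAGS = (N=0, Z=0)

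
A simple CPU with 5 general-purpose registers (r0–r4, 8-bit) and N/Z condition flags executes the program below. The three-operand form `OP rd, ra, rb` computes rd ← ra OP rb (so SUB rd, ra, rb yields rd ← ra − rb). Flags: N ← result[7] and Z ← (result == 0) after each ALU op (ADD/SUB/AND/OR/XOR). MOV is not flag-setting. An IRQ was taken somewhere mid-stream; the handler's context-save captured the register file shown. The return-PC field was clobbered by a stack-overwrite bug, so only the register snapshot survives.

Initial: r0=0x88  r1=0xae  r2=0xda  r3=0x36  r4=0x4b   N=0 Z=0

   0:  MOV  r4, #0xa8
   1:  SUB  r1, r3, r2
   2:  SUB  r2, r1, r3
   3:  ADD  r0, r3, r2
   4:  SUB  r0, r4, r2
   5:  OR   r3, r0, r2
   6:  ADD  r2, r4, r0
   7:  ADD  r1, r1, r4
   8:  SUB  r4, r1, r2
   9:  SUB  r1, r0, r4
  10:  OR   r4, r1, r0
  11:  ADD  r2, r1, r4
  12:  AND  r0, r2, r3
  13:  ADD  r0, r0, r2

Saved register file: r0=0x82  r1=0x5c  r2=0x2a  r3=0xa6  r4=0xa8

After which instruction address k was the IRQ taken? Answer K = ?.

after  0: r0=0x88 r1=0xae r2=0xda r3=0x36 r4=0xa8  N=0 Z=0
after  1: r0=0x88 r1=0x5c r2=0xda r3=0x36 r4=0xa8  N=0 Z=0
after  2: r0=0x88 r1=0x5c r2=0x26 r3=0x36 r4=0xa8  N=0 Z=0
after  3: r0=0x5c r1=0x5c r2=0x26 r3=0x36 r4=0xa8  N=0 Z=0
after  4: r0=0x82 r1=0x5c r2=0x26 r3=0x36 r4=0xa8  N=1 Z=0
after  5: r0=0x82 r1=0x5c r2=0x26 r3=0xa6 r4=0xa8  N=1 Z=0
after  6: r0=0x82 r1=0x5c r2=0x2a r3=0xa6 r4=0xa8  N=0 Z=0
-- IRQ taken; context saved, return-PC = 7 --

K = 6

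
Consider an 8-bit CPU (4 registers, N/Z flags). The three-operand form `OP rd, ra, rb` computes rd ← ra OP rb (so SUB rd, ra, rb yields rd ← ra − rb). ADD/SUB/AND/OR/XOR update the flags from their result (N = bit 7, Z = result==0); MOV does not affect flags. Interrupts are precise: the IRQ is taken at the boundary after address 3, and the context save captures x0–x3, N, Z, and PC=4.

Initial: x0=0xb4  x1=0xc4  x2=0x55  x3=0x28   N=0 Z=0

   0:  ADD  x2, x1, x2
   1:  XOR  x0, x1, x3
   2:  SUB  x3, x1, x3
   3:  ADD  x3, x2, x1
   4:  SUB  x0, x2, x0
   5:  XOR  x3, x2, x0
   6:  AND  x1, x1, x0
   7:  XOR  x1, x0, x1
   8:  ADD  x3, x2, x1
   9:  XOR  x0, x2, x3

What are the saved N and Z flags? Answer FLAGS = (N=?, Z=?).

FLAGS = (N=1, Z=0)

after  0: x0=0xb4 x1=0xc4 x2=0x19 x3=0x28  N=0 Z=0
after  1: x0=0xec x1=0xc4 x2=0x19 x3=0x28  N=1 Z=0
after  2: x0=0xec x1=0xc4 x2=0x19 x3=0x9c  N=1 Z=0
after  3: x0=0xec x1=0xc4 x2=0x19 x3=0xdd  N=1 Z=0
-- IRQ taken; context saved, return-PC = 4 --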